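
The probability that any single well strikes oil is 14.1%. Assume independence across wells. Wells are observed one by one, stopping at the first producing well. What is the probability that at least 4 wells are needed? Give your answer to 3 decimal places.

0.634

Y = number of wells to the first success; geometric, p = 0.141.
P(Y > 3) = P(first 3 all fail) = (1−p)^3 = 0.63384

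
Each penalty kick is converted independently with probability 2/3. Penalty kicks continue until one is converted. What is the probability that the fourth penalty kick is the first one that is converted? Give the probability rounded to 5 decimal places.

Geometric (trials to first success), p = 0.666667.
P(Y = 4) = (1−p)^3 · p = 0.037037 · 0.666667 = 0.0246914

0.02469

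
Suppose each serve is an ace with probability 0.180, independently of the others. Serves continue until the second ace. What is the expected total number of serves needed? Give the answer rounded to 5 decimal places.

11.11111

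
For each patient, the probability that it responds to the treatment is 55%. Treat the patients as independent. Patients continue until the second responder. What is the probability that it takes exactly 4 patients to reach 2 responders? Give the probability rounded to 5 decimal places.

Y = trial on which the second success occurs; negative binomial, r=2, p=0.55.
P(Y=4) = C(3,1) · p^2 · (1−p)^2
= 3 · 0.3025 · 0.2025 = 0.1837688

0.18377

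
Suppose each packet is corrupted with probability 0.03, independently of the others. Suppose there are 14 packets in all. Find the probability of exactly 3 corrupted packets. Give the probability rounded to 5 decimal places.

0.00703

X ~ Binomial(n=14, p=0.03).
P(X=3) = C(14,3) · p^3 · (1−p)^11
= 364 · 2.7e-05 · 0.7153 = 0.0070300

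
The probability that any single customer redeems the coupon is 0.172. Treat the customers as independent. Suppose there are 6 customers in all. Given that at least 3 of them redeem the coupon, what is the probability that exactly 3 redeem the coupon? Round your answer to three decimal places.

X ~ Binomial(6, 0.172). Want P(X=3 | X≥3) = P(X=3) / P(X≥3).
P(X=3) = C(6,3)·0.172^3·0.828^3 = 0.05777
P(X≥3) = 1 − 0.32224 − 0.40163 − 0.20858 = 0.06754
Ratio = 0.05777 / 0.06754 = 0.85529

0.855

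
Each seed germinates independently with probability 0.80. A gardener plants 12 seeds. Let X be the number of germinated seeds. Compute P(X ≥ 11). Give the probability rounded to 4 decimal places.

X ~ Binomial(12, 0.80); P(X ≥ 11) = Σ C(12,k) p^k (1−p)^(12−k) over k:
  k=11: C(12,11)·0.80^11·0.20^1 = 0.206158
  k=12: C(12,12)·0.80^12·0.20^0 = 0.068719
Total = 0.274878

0.2749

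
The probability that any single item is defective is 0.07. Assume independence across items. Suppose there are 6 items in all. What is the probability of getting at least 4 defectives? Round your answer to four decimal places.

X ~ Binomial(6, 0.07); P(X ≥ 4) = Σ C(6,k) p^k (1−p)^(6−k) over k:
  k=4: C(6,4)·0.07^4·0.93^2 = 0.000311
  k=5: C(6,5)·0.07^5·0.93^1 = 0.000009
  k=6: C(6,6)·0.07^6·0.93^0 = 0.000000
Total = 0.000321

0.0003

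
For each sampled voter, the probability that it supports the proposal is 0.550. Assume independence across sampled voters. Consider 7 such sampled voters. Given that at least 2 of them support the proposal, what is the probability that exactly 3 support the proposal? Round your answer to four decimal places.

X ~ Binomial(7, 0.55). Want P(X=3 | X≥2) = P(X=3) / P(X≥2).
P(X=3) = C(7,3)·0.55^3·0.45^4 = 0.238785
P(X≥2) = 1 − 0.003737 − 0.031969 = 0.964294
Ratio = 0.238785 / 0.964294 = 0.247626

0.2476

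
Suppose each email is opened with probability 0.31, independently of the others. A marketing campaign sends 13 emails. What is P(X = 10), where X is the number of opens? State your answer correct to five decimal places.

0.00077

X ~ Binomial(n=13, p=0.31).
P(X=10) = C(13,10) · p^10 · (1−p)^3
= 286 · 8.1963e-06 · 0.32851 = 0.0007701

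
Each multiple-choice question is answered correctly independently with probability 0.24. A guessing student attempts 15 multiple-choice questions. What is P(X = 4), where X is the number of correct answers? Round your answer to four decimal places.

X ~ Binomial(n=15, p=0.24).
P(X=4) = C(15,4) · p^4 · (1−p)^11
= 1365 · 0.0033178 · 0.04886 = 0.221272

0.2213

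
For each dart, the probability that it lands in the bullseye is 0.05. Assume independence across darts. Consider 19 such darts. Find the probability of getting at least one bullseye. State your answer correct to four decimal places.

P(at least one) = 1 − P(none) = 1 − (1 − 0.05)^19
= 1 − 0.377354 = 0.622646

0.6226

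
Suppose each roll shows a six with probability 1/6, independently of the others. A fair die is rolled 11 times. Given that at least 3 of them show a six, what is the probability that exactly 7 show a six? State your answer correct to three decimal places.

0.002

X ~ Binomial(11, 0.166667). Want P(X=7 | X≥3) = P(X=7) / P(X≥3).
P(X=7) = C(11,7)·0.166667^7·0.833333^4 = 0.00057
P(X≥3) = 1 − 0.13459 − 0.29609 − 0.29609 = 0.27322
Ratio = 0.00057 / 0.27322 = 0.00208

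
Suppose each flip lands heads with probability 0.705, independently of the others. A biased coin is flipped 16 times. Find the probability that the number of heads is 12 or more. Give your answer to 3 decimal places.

0.467

X ~ Binomial(16, 0.705); P(X ≥ 12) = Σ C(16,k) p^k (1−p)^(16−k) over k:
  k=12: C(16,12)·0.705^12·0.295^4 = 0.20779
  k=13: C(16,13)·0.705^13·0.295^3 = 0.15280
  k=14: C(16,14)·0.705^14·0.295^2 = 0.07825
  k=15: C(16,15)·0.705^15·0.295^1 = 0.02493
  k=16: C(16,16)·0.705^16·0.295^0 = 0.00372
Total = 0.46749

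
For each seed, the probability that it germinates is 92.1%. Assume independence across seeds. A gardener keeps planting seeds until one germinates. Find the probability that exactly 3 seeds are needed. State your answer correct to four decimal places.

Geometric (trials to first success), p = 0.921.
P(Y = 3) = (1−p)^2 · p = 0.006241 · 0.921 = 0.005748

0.0057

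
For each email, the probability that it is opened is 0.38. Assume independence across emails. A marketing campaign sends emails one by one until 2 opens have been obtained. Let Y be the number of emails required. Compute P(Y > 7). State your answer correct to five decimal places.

Needing more than 7 emails ⇔ fewer than 2 successes in the first 7. With X ~ Binomial(7, 0.38), P(Y > 7) = P(X ≤ 1).
  k=0: C(7,0)·0.38^0·0.62^7 = 0.0352161
  k=1: C(7,1)·0.38^1·0.62^6 = 0.1510886
P(X ≤ 1) = 0.1863048

0.18630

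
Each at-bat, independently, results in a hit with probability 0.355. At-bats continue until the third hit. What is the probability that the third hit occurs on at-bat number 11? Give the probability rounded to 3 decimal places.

0.060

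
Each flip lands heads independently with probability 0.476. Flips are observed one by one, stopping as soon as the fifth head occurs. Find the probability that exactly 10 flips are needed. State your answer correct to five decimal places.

Y = trial on which the fifth success occurs; negative binomial, r=5, p=0.476.
P(Y=10) = C(9,4) · p^5 · (1−p)^5
= 126 · 0.024436 · 0.039505 = 0.1216359

0.12164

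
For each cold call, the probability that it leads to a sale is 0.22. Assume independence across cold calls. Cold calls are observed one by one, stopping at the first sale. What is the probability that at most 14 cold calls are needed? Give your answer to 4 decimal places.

Y = number of cold calls to the first success; geometric, p = 0.22.
P(Y ≤ 14) = 1 − (1−p)^14 = 1 − 0.030855 = 0.969145

0.9691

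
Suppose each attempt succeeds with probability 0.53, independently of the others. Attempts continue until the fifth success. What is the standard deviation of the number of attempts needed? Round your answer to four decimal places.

Y = total attempts until the fifth success; negative binomial with r=5, p=0.53.
SD(Y) = √[r(1−p)/p²] = √(8.365967) = 2.892398

2.8924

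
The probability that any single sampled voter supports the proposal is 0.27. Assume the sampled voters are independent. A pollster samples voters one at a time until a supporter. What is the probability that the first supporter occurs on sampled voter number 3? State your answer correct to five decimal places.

Geometric (trials to first success), p = 0.27.
P(Y = 3) = (1−p)^2 · p = 0.5329 · 0.27 = 0.1438830

0.14388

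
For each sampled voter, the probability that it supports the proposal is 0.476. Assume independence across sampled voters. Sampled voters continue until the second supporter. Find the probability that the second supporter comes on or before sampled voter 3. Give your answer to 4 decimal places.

Finishing within 3 sampled voters ⇔ at least 2 successes in the first 3. With X ~ Binomial(3, 0.476), P(Y ≤ 3) = 1 − P(X ≤ 1).
  k=0: C(3,0)·0.476^0·0.524^3 = 0.143878
  k=1: C(3,1)·0.476^1·0.524^2 = 0.392095
1 − 0.535972 = 0.464028

0.4640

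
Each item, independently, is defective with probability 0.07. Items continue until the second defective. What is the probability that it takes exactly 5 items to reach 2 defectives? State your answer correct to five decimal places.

0.01577

Y = trial on which the second success occurs; negative binomial, r=2, p=0.07.
P(Y=5) = C(4,1) · p^2 · (1−p)^3
= 4 · 0.0049 · 0.80436 = 0.0157654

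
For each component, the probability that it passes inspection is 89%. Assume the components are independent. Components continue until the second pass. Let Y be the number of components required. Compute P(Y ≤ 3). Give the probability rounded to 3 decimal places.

0.966

Finishing within 3 components ⇔ at least 2 successes in the first 3. With X ~ Binomial(3, 0.89), P(Y ≤ 3) = 1 − P(X ≤ 1).
  k=0: C(3,0)·0.89^0·0.11^3 = 0.00133
  k=1: C(3,1)·0.89^1·0.11^2 = 0.03231
1 − 0.03364 = 0.96636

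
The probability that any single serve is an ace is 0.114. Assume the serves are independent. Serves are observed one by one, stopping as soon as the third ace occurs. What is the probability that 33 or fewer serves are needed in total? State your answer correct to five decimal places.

Finishing within 33 serves ⇔ at least 3 successes in the first 33. With X ~ Binomial(33, 0.114), P(Y ≤ 33) = 1 − P(X ≤ 2).
  k=0: C(33,0)·0.114^0·0.886^33 = 0.0184210
  k=1: C(33,1)·0.114^1·0.886^32 = 0.0782164
  k=2: C(33,2)·0.114^2·0.886^31 = 0.1610234
1 − 0.2576608 = 0.7423392

0.74234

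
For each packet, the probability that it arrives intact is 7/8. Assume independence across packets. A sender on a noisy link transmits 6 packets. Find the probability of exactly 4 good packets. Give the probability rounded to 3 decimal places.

0.137

X ~ Binomial(n=6, p=0.875).
P(X=4) = C(6,4) · p^4 · (1−p)^2
= 15 · 0.58618 · 0.015625 = 0.13739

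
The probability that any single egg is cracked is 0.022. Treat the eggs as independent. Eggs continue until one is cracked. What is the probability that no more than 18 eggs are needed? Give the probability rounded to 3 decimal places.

0.330

Y = number of eggs to the first success; geometric, p = 0.022.
P(Y ≤ 18) = 1 − (1−p)^18 = 1 − 0.67004 = 0.32996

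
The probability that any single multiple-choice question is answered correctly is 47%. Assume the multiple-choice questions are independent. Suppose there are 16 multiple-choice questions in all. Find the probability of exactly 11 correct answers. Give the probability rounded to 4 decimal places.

0.0452

X ~ Binomial(n=16, p=0.47).
P(X=11) = C(16,11) · p^11 · (1−p)^5
= 4368 · 0.00024722 · 0.04182 = 0.045158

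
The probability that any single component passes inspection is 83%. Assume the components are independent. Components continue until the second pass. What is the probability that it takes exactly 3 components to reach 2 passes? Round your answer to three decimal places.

Y = trial on which the second success occurs; negative binomial, r=2, p=0.83.
P(Y=3) = C(2,1) · p^2 · (1−p)^1
= 2 · 0.6889 · 0.17 = 0.23423

0.234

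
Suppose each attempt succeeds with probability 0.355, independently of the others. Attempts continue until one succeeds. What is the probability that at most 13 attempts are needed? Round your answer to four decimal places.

Y = number of attempts to the first success; geometric, p = 0.355.
P(Y ≤ 13) = 1 − (1−p)^13 = 1 − 0.003344 = 0.996656

0.9967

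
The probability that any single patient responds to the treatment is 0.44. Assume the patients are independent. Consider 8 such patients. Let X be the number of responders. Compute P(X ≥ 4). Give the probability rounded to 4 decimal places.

0.4996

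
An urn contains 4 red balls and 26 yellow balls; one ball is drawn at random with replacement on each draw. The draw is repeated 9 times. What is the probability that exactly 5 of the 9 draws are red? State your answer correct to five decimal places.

0.00300

X ~ Binomial(n=9, p=0.133333).
P(X=5) = C(9,5) · p^5 · (1−p)^4
= 126 · 4.214e-05 · 0.56417 = 0.0029955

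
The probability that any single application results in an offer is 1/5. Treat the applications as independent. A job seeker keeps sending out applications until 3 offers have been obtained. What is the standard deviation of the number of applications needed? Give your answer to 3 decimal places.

7.746

Y = total applications until the third success; negative binomial with r=3, p=0.20.
SD(Y) = √[r(1−p)/p²] = √(60.00000) = 7.74597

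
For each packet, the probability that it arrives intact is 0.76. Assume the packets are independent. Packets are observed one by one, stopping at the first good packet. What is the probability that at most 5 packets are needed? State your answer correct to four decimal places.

0.9992

Y = number of packets to the first success; geometric, p = 0.76.
P(Y ≤ 5) = 1 − (1−p)^5 = 1 − 0.000796 = 0.999204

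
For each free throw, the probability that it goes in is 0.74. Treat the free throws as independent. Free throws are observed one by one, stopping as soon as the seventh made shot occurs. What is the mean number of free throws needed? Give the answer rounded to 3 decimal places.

Y = total free throws until the seventh success; negative binomial with r=7, p=0.74.
E[Y] = r / p = 7 / 0.74 = 9.45946

9.459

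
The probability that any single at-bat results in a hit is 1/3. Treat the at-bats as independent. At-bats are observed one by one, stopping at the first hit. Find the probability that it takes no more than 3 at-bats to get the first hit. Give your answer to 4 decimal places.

0.7037

Y = number of at-bats to the first success; geometric, p = 0.333333.
P(Y ≤ 3) = 1 − (1−p)^3 = 1 − 0.296296 = 0.703704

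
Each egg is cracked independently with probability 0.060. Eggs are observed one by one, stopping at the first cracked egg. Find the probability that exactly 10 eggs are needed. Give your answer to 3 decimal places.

Geometric (trials to first success), p = 0.06.
P(Y = 10) = (1−p)^9 · p = 0.57299 · 0.06 = 0.03438

0.034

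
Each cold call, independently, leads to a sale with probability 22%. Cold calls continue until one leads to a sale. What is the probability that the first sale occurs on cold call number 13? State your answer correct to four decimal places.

0.0112

Geometric (trials to first success), p = 0.22.
P(Y = 13) = (1−p)^12 · p = 0.050715 · 0.22 = 0.011157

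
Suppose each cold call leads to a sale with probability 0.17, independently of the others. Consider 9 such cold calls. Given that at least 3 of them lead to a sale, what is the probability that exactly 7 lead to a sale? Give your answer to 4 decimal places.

0.0005

X ~ Binomial(9, 0.17). Want P(X=7 | X≥3) = P(X=7) / P(X≥3).
P(X=7) = C(9,7)·0.17^7·0.83^2 = 0.000102
P(X≥3) = 1 − 0.186940 − 0.344601 − 0.282323 = 0.186136
Ratio = 0.000102 / 0.186136 = 0.000547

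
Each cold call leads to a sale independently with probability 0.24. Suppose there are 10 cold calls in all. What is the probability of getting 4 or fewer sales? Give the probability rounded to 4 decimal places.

X ~ Binomial(10, 0.24); P(X ≤ 4) = Σ C(10,k) p^k (1−p)^(10−k) over k:
  k=0: C(10,0)·0.24^0·0.76^10 = 0.064289
  k=1: C(10,1)·0.24^1·0.76^9 = 0.203018
  k=2: C(10,2)·0.24^2·0.76^8 = 0.288499
  k=3: C(10,3)·0.24^3·0.76^7 = 0.242946
  k=4: C(10,4)·0.24^4·0.76^6 = 0.134260
Total = 0.933011

0.9330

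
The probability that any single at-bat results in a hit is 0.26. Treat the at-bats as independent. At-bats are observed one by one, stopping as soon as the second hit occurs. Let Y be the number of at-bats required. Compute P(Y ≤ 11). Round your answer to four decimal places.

Finishing within 11 at-bats ⇔ at least 2 successes in the first 11. With X ~ Binomial(11, 0.26), P(Y ≤ 11) = 1 − P(X ≤ 1).
  k=0: C(11,0)·0.26^0·0.74^11 = 0.036438
  k=1: C(11,1)·0.26^1·0.74^10 = 0.140826
1 − 0.177264 = 0.822736

0.8227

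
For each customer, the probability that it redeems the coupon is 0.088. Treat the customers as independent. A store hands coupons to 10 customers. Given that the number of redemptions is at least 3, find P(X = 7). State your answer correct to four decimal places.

0.0001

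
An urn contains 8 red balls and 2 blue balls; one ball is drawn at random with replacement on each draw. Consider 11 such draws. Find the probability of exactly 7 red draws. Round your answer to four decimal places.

X ~ Binomial(n=11, p=0.80).
P(X=7) = C(11,7) · p^7 · (1−p)^4
= 330 · 0.20972 · 0.0016 = 0.110730

0.1107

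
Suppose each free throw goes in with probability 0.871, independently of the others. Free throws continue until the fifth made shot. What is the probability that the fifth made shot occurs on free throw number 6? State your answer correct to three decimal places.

Y = trial on which the fifth success occurs; negative binomial, r=5, p=0.871.
P(Y=6) = C(5,4) · p^5 · (1−p)^1
= 5 · 0.50129 · 0.129 = 0.32333

0.323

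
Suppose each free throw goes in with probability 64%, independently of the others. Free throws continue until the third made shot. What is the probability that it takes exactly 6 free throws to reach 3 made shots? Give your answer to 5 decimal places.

0.12231

Y = trial on which the third success occurs; negative binomial, r=3, p=0.64.
P(Y=6) = C(5,2) · p^3 · (1−p)^3
= 10 · 0.26214 · 0.046656 = 0.1223059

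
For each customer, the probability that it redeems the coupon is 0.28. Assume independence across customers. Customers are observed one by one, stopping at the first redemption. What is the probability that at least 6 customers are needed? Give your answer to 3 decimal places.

Y = number of customers to the first success; geometric, p = 0.28.
P(Y > 5) = P(first 5 all fail) = (1−p)^5 = 0.19349

0.193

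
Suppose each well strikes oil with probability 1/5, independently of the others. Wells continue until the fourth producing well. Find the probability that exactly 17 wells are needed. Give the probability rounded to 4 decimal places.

0.0493

Y = trial on which the fourth success occurs; negative binomial, r=4, p=0.20.
P(Y=17) = C(16,3) · p^4 · (1−p)^13
= 560 · 0.0016 · 0.054976 = 0.049258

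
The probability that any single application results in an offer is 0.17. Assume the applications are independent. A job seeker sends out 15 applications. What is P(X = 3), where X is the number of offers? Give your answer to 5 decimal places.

X ~ Binomial(n=15, p=0.17).
P(X=3) = C(15,3) · p^3 · (1−p)^12
= 455 · 0.004913 · 0.10689 = 0.2389435

0.23894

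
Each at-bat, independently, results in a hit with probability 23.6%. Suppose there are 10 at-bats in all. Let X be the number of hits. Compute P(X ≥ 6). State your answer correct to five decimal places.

X ~ Binomial(10, 0.236); P(X ≥ 6) = Σ C(10,k) p^k (1−p)^(10−k) over k:
  k=6: C(10,6)·0.236^6·0.764^4 = 0.0123613
  k=7: C(10,7)·0.236^7·0.764^3 = 0.0021820
  k=8: C(10,8)·0.236^8·0.764^2 = 0.0002528
  k=9: C(10,9)·0.236^9·0.764^1 = 0.0000174
  k=10: C(10,10)·0.236^10·0.764^0 = 0.0000005
Total = 0.0148139

0.01481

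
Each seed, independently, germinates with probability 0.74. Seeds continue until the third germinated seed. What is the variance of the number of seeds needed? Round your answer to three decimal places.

Y = total seeds until the third success; negative binomial with r=3, p=0.74.
Var(Y) = r(1−p)/p² = 3·0.26 / 0.74² = 1.42440

1.424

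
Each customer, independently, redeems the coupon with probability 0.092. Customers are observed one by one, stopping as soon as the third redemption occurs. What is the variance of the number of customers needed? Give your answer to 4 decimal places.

Y = total customers until the third success; negative binomial with r=3, p=0.092.
Var(Y) = r(1−p)/p² = 3·0.908 / 0.092² = 321.833648

321.8336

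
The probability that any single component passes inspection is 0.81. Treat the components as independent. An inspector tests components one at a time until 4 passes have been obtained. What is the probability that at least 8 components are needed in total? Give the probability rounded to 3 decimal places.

0.028

Needing more than 7 components ⇔ fewer than 4 successes in the first 7. With X ~ Binomial(7, 0.81), P(Y > 7) = P(X ≤ 3).
  k=0: C(7,0)·0.81^0·0.19^7 = 0.00001
  k=1: C(7,1)·0.81^1·0.19^6 = 0.00027
  k=2: C(7,2)·0.81^2·0.19^5 = 0.00341
  k=3: C(7,3)·0.81^3·0.19^4 = 0.02424
P(X ≤ 3) = 0.02793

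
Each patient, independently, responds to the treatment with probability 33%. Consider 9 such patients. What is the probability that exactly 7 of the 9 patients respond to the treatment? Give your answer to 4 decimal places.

X ~ Binomial(n=9, p=0.33).
P(X=7) = C(9,7) · p^7 · (1−p)^2
= 36 · 0.00042618 · 0.4489 = 0.006887

0.0069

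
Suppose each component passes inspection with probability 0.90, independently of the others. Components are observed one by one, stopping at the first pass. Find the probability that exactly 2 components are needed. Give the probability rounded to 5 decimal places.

Geometric (trials to first success), p = 0.90.
P(Y = 2) = (1−p)^1 · p = 0.1 · 0.90 = 0.0900000

0.09000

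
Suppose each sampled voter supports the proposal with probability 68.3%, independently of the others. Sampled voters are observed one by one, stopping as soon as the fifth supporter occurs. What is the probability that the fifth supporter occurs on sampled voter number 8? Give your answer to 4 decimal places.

Y = trial on which the fifth success occurs; negative binomial, r=5, p=0.683.
P(Y=8) = C(7,4) · p^5 · (1−p)^3
= 35 · 0.14863 · 0.031855 = 0.165710

0.1657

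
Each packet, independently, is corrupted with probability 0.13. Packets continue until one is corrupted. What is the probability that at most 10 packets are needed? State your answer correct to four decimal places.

0.7516

Y = number of packets to the first success; geometric, p = 0.13.
P(Y ≤ 10) = 1 − (1−p)^10 = 1 − 0.248423 = 0.751577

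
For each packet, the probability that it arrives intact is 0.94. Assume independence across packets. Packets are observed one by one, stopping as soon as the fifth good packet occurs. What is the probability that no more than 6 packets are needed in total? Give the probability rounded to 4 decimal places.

0.9541

Finishing within 6 packets ⇔ at least 5 successes in the first 6. With X ~ Binomial(6, 0.94), P(Y ≤ 6) = 1 − P(X ≤ 4).
  k=0: C(6,0)·0.94^0·0.06^6 = 0.000000
  k=1: C(6,1)·0.94^1·0.06^5 = 0.000004
  k=2: C(6,2)·0.94^2·0.06^4 = 0.000172
  k=3: C(6,3)·0.94^3·0.06^3 = 0.003588
  k=4: C(6,4)·0.94^4·0.06^2 = 0.042160
1 − 0.045925 = 0.954075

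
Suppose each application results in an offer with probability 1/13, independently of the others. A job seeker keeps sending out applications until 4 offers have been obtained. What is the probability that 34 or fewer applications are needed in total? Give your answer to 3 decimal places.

Finishing within 34 applications ⇔ at least 4 successes in the first 34. With X ~ Binomial(34, 0.076923), P(Y ≤ 34) = 1 − P(X ≤ 3).
  k=0: C(34,0)·0.076923^0·0.923077^34 = 0.06578
  k=1: C(34,1)·0.076923^1·0.923077^33 = 0.18637
  k=2: C(34,2)·0.076923^2·0.923077^32 = 0.25626
  k=3: C(34,3)·0.076923^3·0.923077^31 = 0.22779
1 − 0.73621 = 0.26379

0.264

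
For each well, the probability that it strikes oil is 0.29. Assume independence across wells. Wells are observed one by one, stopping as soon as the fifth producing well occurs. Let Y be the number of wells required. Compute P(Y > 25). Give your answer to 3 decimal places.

0.109

Needing more than 25 wells ⇔ fewer than 5 successes in the first 25. With X ~ Binomial(25, 0.29), P(Y > 25) = P(X ≤ 4).
  k=0: C(25,0)·0.29^0·0.71^25 = 0.00019
  k=1: C(25,1)·0.29^1·0.71^24 = 0.00195
  k=2: C(25,2)·0.29^2·0.71^23 = 0.00957
  k=3: C(25,3)·0.29^3·0.71^22 = 0.02996
  k=4: C(25,4)·0.29^4·0.71^21 = 0.06731
P(X ≤ 4) = 0.10899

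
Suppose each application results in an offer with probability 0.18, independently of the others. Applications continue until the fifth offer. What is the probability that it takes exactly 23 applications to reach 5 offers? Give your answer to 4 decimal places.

0.0388

Y = trial on which the fifth success occurs; negative binomial, r=5, p=0.18.
P(Y=23) = C(22,4) · p^5 · (1−p)^18
= 7315 · 0.00018896 · 0.028096 = 0.038835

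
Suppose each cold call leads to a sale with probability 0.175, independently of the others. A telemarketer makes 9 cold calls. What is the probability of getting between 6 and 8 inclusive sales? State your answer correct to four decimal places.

0.0015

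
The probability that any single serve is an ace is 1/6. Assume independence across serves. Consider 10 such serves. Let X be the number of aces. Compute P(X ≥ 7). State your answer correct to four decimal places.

X ~ Binomial(10, 0.166667); P(X ≥ 7) = Σ C(10,k) p^k (1−p)^(10−k) over k:
  k=7: C(10,7)·0.166667^7·0.833333^3 = 0.000248
  k=8: C(10,8)·0.166667^8·0.833333^2 = 0.000019
  k=9: C(10,9)·0.166667^9·0.833333^1 = 0.000001
  k=10: C(10,10)·0.166667^10·0.833333^0 = 0.000000
Total = 0.000268

0.0003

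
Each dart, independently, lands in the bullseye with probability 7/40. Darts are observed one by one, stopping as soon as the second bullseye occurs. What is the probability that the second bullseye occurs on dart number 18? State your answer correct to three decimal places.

0.024

Y = trial on which the second success occurs; negative binomial, r=2, p=0.175.
P(Y=18) = C(17,1) · p^2 · (1−p)^16
= 17 · 0.030625 · 0.046054 = 0.02398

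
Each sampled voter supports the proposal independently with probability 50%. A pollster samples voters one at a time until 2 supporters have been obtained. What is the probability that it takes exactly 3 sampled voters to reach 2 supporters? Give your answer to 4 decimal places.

0.2500

Y = trial on which the second success occurs; negative binomial, r=2, p=0.50.
P(Y=3) = C(2,1) · p^2 · (1−p)^1
= 2 · 0.25 · 0.5 = 0.250000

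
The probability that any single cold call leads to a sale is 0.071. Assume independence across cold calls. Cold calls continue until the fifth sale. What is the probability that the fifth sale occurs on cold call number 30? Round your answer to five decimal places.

Y = trial on which the fifth success occurs; negative binomial, r=5, p=0.071.
P(Y=30) = C(29,4) · p^5 · (1−p)^25
= 23751 · 1.8042e-06 · 0.15863 = 0.0067978

0.00680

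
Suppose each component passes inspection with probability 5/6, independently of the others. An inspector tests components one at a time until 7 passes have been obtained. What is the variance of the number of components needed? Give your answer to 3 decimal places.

1.680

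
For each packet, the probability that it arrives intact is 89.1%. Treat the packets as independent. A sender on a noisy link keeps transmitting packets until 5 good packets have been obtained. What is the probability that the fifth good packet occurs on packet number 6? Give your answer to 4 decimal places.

Y = trial on which the fifth success occurs; negative binomial, r=5, p=0.891.
P(Y=6) = C(5,4) · p^5 · (1−p)^1
= 5 · 0.56155 · 0.109 = 0.306045

0.3060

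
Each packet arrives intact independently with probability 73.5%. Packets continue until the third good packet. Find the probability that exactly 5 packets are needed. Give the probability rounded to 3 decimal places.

Y = trial on which the third success occurs; negative binomial, r=3, p=0.735.
P(Y=5) = C(4,2) · p^3 · (1−p)^2
= 6 · 0.39707 · 0.070225 = 0.16730

0.167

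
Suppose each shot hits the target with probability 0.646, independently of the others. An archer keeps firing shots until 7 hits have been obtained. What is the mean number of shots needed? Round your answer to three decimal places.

Y = total shots until the seventh success; negative binomial with r=7, p=0.646.
E[Y] = r / p = 7 / 0.646 = 10.83591

10.836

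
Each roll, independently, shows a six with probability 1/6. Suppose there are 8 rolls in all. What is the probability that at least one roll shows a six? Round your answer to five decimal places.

0.76743

P(at least one) = 1 − P(none) = 1 − (1 − 0.166667)^8
= 1 − 0.2325680 = 0.7674320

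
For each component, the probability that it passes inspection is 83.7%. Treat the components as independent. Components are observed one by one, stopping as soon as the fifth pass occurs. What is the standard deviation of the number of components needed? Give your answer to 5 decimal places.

Y = total components until the fifth success; negative binomial with r=5, p=0.837.
SD(Y) = √[r(1−p)/p²] = √(1.1633401) = 1.0785824

1.07858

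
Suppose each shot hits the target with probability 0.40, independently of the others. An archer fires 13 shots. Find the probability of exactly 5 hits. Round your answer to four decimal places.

X ~ Binomial(n=13, p=0.40).
P(X=5) = C(13,5) · p^5 · (1−p)^8
= 1287 · 0.01024 · 0.016796 = 0.221355

0.2214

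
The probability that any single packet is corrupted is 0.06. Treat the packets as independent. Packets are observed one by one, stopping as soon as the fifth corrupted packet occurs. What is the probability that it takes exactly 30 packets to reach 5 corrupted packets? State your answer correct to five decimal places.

Y = trial on which the fifth success occurs; negative binomial, r=5, p=0.06.
P(Y=30) = C(29,4) · p^5 · (1−p)^25
= 23751 · 7.776e-07 · 0.21291 = 0.0039322

0.00393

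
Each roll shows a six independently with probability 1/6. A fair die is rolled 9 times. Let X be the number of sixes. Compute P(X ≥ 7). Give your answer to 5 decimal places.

X ~ Binomial(9, 0.166667); P(X ≥ 7) = Σ C(9,k) p^k (1−p)^(9−k) over k:
  k=7: C(9,7)·0.166667^7·0.833333^2 = 0.0000893
  k=8: C(9,8)·0.166667^8·0.833333^1 = 0.0000045
  k=9: C(9,9)·0.166667^9·0.833333^0 = 0.0000001
Total = 0.0000939

0.00009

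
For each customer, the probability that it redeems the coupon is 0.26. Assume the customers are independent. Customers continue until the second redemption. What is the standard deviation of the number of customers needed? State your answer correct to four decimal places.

Y = total customers until the second success; negative binomial with r=2, p=0.26.
SD(Y) = √[r(1−p)/p²] = √(21.893491) = 4.679048

4.6790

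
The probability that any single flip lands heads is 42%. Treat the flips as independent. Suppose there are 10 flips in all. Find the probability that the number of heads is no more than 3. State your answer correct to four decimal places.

0.3335

X ~ Binomial(10, 0.42); P(X ≤ 3) = Σ C(10,k) p^k (1−p)^(10−k) over k:
  k=0: C(10,0)·0.42^0·0.58^10 = 0.004308
  k=1: C(10,1)·0.42^1·0.58^9 = 0.031196
  k=2: C(10,2)·0.42^2·0.58^8 = 0.101656
  k=3: C(10,3)·0.42^3·0.58^7 = 0.196302
Total = 0.333463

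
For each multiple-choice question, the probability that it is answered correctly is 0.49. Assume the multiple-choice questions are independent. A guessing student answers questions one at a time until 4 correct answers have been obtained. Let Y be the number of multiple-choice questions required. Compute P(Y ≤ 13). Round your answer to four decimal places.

Finishing within 13 multiple-choice questions ⇔ at least 4 successes in the first 13. With X ~ Binomial(13, 0.49), P(Y ≤ 13) = 1 − P(X ≤ 3).
  k=0: C(13,0)·0.49^0·0.51^13 = 0.000158
  k=1: C(13,1)·0.49^1·0.51^12 = 0.001972
  k=2: C(13,2)·0.49^2·0.51^11 = 0.011370
  k=3: C(13,3)·0.49^3·0.51^10 = 0.040055
1 − 0.053555 = 0.946445

0.9464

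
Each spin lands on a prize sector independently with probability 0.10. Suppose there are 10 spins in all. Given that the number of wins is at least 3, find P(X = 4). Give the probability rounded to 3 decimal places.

0.159

X ~ Binomial(10, 0.10). Want P(X=4 | X≥3) = P(X=4) / P(X≥3).
P(X=4) = C(10,4)·0.10^4·0.90^6 = 0.01116
P(X≥3) = 1 − 0.34868 − 0.38742 − 0.19371 = 0.07019
Ratio = 0.01116 / 0.07019 = 0.15900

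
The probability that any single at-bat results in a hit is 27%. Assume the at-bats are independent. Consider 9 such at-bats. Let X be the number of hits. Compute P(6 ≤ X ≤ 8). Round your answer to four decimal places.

X ~ Binomial(9, 0.27); P(6 ≤ X ≤ 8) = Σ C(9,k) p^k (1−p)^(9−k) over k:
  k=6: C(9,6)·0.27^6·0.73^3 = 0.012660
  k=7: C(9,7)·0.27^7·0.73^2 = 0.002007
  k=8: C(9,8)·0.27^8·0.73^1 = 0.000186
Total = 0.014852

0.0149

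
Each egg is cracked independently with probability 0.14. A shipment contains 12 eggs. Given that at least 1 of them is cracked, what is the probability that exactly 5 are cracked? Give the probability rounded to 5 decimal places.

0.01772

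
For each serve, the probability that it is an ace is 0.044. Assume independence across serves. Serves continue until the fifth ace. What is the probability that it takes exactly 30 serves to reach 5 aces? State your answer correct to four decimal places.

Y = trial on which the fifth success occurs; negative binomial, r=5, p=0.044.
P(Y=30) = C(29,4) · p^5 · (1−p)^25
= 23751 · 1.6492e-07 · 0.32467 = 0.001272

0.0013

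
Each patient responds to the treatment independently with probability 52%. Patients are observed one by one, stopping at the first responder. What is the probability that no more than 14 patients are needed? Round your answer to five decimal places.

0.99997

Y = number of patients to the first success; geometric, p = 0.52.
P(Y ≤ 14) = 1 − (1−p)^14 = 1 − 0.0000345 = 0.9999655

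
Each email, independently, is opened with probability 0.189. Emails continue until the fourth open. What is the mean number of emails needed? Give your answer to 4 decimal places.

Y = total emails until the fourth success; negative binomial with r=4, p=0.189.
E[Y] = r / p = 4 / 0.189 = 21.164021

21.1640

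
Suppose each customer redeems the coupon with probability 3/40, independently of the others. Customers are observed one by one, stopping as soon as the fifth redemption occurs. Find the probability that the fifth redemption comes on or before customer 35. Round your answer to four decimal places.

0.1183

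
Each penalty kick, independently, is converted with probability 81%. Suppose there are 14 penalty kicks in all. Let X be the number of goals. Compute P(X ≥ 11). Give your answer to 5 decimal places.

0.73211

X ~ Binomial(14, 0.81); P(X ≥ 11) = Σ C(14,k) p^k (1−p)^(14−k) over k:
  k=11: C(14,11)·0.81^11·0.19^3 = 0.2458654
  k=12: C(14,12)·0.81^12·0.19^2 = 0.2620407
  k=13: C(14,13)·0.81^13·0.19^1 = 0.1718648
  k=14: C(14,14)·0.81^14·0.19^0 = 0.0523348
Total = 0.7321057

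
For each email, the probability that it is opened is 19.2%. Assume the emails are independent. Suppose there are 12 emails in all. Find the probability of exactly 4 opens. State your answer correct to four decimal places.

X ~ Binomial(n=12, p=0.192).
P(X=4) = C(12,4) · p^4 · (1−p)^8
= 495 · 0.001359 · 0.18167 = 0.122208

0.1222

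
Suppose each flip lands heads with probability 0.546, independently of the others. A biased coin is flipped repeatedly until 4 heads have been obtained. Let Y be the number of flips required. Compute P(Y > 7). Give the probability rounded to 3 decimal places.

Needing more than 7 flips ⇔ fewer than 4 successes in the first 7. With X ~ Binomial(7, 0.546), P(Y > 7) = P(X ≤ 3).
  k=0: C(7,0)·0.546^0·0.454^7 = 0.00398
  k=1: C(7,1)·0.546^1·0.454^6 = 0.03347
  k=2: C(7,2)·0.546^2·0.454^5 = 0.12075
  k=3: C(7,3)·0.546^3·0.454^4 = 0.24203
P(X ≤ 3) = 0.40022

0.400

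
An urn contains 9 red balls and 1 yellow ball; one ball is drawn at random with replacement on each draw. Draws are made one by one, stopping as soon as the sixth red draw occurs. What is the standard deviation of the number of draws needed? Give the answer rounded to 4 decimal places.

0.8607

Y = total draws until the sixth success; negative binomial with r=6, p=0.90.
SD(Y) = √[r(1−p)/p²] = √(0.740741) = 0.860663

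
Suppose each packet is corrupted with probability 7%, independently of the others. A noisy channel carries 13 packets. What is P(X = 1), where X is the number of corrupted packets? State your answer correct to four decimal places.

0.3809

X ~ Binomial(n=13, p=0.07).
P(X=1) = C(13,1) · p^1 · (1−p)^12
= 13 · 0.07 · 0.4186 = 0.380923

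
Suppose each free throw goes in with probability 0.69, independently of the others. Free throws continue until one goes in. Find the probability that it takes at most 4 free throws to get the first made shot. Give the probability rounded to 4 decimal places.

0.9908

Y = number of free throws to the first success; geometric, p = 0.69.
P(Y ≤ 4) = 1 − (1−p)^4 = 1 − 0.009235 = 0.990765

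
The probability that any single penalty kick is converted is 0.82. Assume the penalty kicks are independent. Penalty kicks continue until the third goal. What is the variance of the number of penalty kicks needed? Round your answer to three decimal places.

0.803

Y = total penalty kicks until the third success; negative binomial with r=3, p=0.82.
Var(Y) = r(1−p)/p² = 3·0.18 / 0.82² = 0.80309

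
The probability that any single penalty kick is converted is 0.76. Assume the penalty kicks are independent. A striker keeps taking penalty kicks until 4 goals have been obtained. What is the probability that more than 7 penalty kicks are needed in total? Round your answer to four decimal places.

Needing more than 7 penalty kicks ⇔ fewer than 4 successes in the first 7. With X ~ Binomial(7, 0.76), P(Y > 7) = P(X ≤ 3).
  k=0: C(7,0)·0.76^0·0.24^7 = 0.000046
  k=1: C(7,1)·0.76^1·0.24^6 = 0.001017
  k=2: C(7,2)·0.76^2·0.24^5 = 0.009658
  k=3: C(7,3)·0.76^3·0.24^4 = 0.050975
P(X ≤ 3) = 0.061695

0.0617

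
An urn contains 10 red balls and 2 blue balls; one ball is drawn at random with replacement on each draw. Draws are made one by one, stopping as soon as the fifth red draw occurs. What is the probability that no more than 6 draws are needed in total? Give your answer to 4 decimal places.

Finishing within 6 draws ⇔ at least 5 successes in the first 6. With X ~ Binomial(6, 0.833333), P(Y ≤ 6) = 1 − P(X ≤ 4).
  k=0: C(6,0)·0.833333^0·0.166667^6 = 0.000021
  k=1: C(6,1)·0.833333^1·0.166667^5 = 0.000643
  k=2: C(6,2)·0.833333^2·0.166667^4 = 0.008038
  k=3: C(6,3)·0.833333^3·0.166667^3 = 0.053584
  k=4: C(6,4)·0.833333^4·0.166667^2 = 0.200939
1 − 0.263224 = 0.736776

0.7368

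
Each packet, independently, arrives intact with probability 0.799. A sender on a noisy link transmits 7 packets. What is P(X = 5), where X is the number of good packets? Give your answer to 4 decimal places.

0.2763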